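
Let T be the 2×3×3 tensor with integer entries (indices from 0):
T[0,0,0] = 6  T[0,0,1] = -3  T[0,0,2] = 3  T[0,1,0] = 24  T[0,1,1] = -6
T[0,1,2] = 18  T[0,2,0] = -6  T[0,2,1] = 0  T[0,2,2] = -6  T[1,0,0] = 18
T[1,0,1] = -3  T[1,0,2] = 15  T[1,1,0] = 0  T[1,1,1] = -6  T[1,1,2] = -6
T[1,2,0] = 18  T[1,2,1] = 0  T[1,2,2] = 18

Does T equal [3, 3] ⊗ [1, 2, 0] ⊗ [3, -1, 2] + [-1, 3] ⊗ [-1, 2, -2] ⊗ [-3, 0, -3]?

Yes

Reconstruct entrywise from the claimed factors. For example, T[0,1,1] = -6 and Σₗ aₗ[0]bₗ[1]cₗ[1] = (3)·(2)·(-1) + (-1)·(2)·(0) = -6; checking all 18 entries, every one matches. The claim holds.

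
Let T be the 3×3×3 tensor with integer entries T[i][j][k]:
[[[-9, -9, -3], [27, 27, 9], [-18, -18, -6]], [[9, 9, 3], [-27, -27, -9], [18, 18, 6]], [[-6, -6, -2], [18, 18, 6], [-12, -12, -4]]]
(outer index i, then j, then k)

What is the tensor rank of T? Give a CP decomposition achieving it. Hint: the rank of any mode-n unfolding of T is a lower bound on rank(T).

rank(T) = 1

Lower bound: T ≠ 0 (e.g. T[0,0,0] = -9), so rank(T) ≥ 1.
Upper bound: the mode-1 fibre T[:,0,0] = [-9, 9, -6] gives a = (3, -3, 2) (primitive direction); the mode-2 fibre T[0,:,0] = [-9, 27, -18] gives b = (1, -3, 2); then c[k] = T[0,0,k] / (a[0]·b[0]) = [-9, -9, -3] / 3 = (-3, -3, -1).
Expanding (3, -3, 2) ⊗ (1, -3, 2) ⊗ (-3, -3, -1) reproduces all 27 entries of T, so T = (3, -3, 2) ⊗ (1, -3, 2) ⊗ (-3, -3, -1) and rank(T) ≤ 1.
These bounds meet, so rank(T) = 1.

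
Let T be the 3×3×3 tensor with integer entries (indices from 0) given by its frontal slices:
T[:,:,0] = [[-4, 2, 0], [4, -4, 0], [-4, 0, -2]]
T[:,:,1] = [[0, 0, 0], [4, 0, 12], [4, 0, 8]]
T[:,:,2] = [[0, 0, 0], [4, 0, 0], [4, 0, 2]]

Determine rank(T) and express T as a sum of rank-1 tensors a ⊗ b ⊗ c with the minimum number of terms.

Lower bound: in the mode-3 unfolding of T (rows indexed by k, columns by (i,j)) the 3×3 minor on rows k ∈ {0, 1, 2}, columns (i,j) ∈ {(0,0), (1,0), (1,2)} is det [[-4, 4, 0], [0, 4, 12], [0, 4, 0]] = 192 ≠ 0, so that unfolding has rank ≥ 3 and hence rank(T) ≥ 3 (CP rank is at least every unfolding rank, though it can be larger).
Upper bound: T is a sum of 3 rank-1 terms, T = [0, 1, 1] ⊗ [1, 0, 1] ⊗ [-4, 4, 4] + [0, 2, 1] ⊗ [0, 0, 1] ⊗ [2, 4, -2] + [1, -2, 0] ⊗ [2, -1, 0] ⊗ [-2, 0, 0] (one valid choice — decompositions are not unique — normalised so each a, b is primitive with positive first nonzero entry; check it by expanding all entries), so rank(T) ≤ 3.
These bounds meet, so rank(T) = 3.

rank(T) = 3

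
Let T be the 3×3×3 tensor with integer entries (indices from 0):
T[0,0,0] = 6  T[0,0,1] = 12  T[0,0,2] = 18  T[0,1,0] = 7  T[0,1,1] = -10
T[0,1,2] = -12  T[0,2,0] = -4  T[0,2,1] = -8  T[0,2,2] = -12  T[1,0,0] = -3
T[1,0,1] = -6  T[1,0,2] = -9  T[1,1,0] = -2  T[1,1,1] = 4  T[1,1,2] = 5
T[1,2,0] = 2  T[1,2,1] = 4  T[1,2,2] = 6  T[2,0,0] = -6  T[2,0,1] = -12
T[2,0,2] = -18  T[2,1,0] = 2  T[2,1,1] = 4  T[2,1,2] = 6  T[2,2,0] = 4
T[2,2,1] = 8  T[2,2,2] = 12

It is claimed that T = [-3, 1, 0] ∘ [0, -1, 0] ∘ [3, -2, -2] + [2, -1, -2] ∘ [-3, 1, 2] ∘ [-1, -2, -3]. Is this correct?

Reconstruct entrywise from the claimed factors. For example, T[2,1,2] = 6 and Σₗ aₗ[2]bₗ[1]cₗ[2] = (0)·(-1)·(-2) + (-2)·(1)·(-3) = 6; checking all 27 entries, every one matches. The claim holds.

Yes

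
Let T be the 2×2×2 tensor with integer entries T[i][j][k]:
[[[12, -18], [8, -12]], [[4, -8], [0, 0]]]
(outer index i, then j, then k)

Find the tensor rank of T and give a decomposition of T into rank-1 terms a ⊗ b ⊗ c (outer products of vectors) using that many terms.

rank(T) = 2

Lower bound: the mode-3 unfolding of T (rows indexed by k, columns by (i,j) = (0,0), (0,1), (1,0), (1,1)) is [[12, 8, 4, 0], [-18, -12, -8, 0]].
There the 2×2 minor on rows k ∈ {0, 1}, columns (i,j) ∈ {(0,0), (1,0)} is det [[12, 4], [-18, -8]] = -24 ≠ 0, so this unfolding has rank ≥ 2; CP rank is at least every unfolding rank, so rank(T) ≥ 2. (This is only a lower bound: in general the CP rank may exceed every unfolding rank, so we still need to exhibit 2 rank-1 terms summing to T.)
Upper bound — finding two terms. Write S_k = T[:,:,k] for the frontal slices: S₀ = [[12, 8], [4, 0]], S₁ = [[-18, -12], [-8, 0]].
If T = a₁ ⊗ b₁ ⊗ c₁ + a₂ ⊗ b₂ ⊗ c₂ then each S_k = c₁[k]·a₁b₁ᵀ + c₂[k]·a₂b₂ᵀ. S₀ and S₁ are linearly independent, so a₁b₁ᵀ and a₂b₂ᵀ must span the same plane of matrices: they are the rank-1 matrices of the form x·S₀ + y·S₁.
det(x·S₀ + y·S₁) is −32·x² + 112·xy − 96·y² = (-16)·(2·x − 3·y)(x − 2·y), vanishing at (x:y) = (3:2) and (2:1).
M₁ = 3·S₀ + 2·S₁ = [[0, 0], [-4, 0]] = (-4)·(0, 1)(1, 0)ᵀ and M₂ = 2·S₀ + S₁ = [[6, 4], [0, 0]] = 2·(1, 0)(3, 2)ᵀ, so take a₁ = (0, 1), b₁ = (1, 0), a₂ = (1, 0), b₂ = (3, 2).
Each slice is an integer combination of E₁ = a₁b₁ᵀ and E₂ = a₂b₂ᵀ: S₀ = 4·E₁ + 4·E₂, S₁ = −8·E₁ − 6·E₂; reading off coefficients, c₁ = (4, -8) and c₂ = (4, -6).
Hence T = (0, 1) ⊗ (1, 0) ⊗ (4, -8) + (1, 0) ⊗ (3, 2) ⊗ (4, -6), so rank(T) ≤ 2.
These bounds meet, so rank(T) = 2.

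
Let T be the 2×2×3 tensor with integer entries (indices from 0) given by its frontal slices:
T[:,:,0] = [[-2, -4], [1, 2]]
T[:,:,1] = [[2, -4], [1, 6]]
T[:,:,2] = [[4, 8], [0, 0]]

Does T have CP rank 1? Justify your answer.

No

The mode-3 unfolding of T (rows indexed by k, columns by (i,j) = (0,0), (0,1), (1,0), (1,1)) is [[-2, -4, 1, 2], [2, -4, 1, 6], [4, 8, 0, 0]].
There the 3×3 minor on rows k ∈ {0, 1, 2}, columns (i,j) ∈ {(0,0), (0,1), (1,0)} is det [[-2, -4, 1], [2, -4, 1], [4, 8, 0]] = 32 ≠ 0, so this unfolding has rank ≥ 3; CP rank is at least every unfolding rank, so rank(T) ≥ 3.
In particular rank(T) ≥ 3 > 1, so T is not rank-1.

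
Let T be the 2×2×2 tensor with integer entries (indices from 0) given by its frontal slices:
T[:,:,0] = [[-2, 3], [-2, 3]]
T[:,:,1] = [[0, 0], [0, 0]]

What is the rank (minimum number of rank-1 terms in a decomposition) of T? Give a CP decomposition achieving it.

Lower bound: T ≠ 0 (e.g. T[0,0,0] = -2), so rank(T) ≥ 1.
Upper bound: if T = a ⊗ b ⊗ c then every fibre of T is a multiple of the corresponding factor, so read the factors off the fibres through the nonzero entry T[0,0,0] = -2.
The mode-1 fibre T[:,0,0] = [-2, -2] gives a = (1, 1) (primitive direction); the mode-2 fibre T[0,:,0] = [-2, 3] gives b = (2, -3); then c[k] = T[0,0,k] / (a[0]·b[0]) = [-2, 0] / 2 = (-1, 0).
Expanding (1, 1) ⊗ (2, -3) ⊗ (-1, 0) reproduces all 8 entries of T, so T = (1, 1) ⊗ (2, -3) ⊗ (-1, 0) and rank(T) ≤ 1.
These bounds meet, so rank(T) = 1.

rank(T) = 1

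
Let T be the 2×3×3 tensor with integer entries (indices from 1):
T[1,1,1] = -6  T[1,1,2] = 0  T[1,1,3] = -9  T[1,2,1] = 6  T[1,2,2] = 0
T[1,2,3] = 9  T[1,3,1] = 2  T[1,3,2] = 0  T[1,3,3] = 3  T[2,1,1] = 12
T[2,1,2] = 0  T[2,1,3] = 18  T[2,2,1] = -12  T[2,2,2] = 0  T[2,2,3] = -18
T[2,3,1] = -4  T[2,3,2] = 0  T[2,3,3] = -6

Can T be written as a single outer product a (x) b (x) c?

If T = a (x) b (x) c then every fibre of T is a multiple of the corresponding factor, so read the factors off the fibres through the nonzero entry T[1,1,1] = -6.
The mode-1 fibre T[:,1,1] = [-6, 12] gives a = [1, -2] (primitive direction); the mode-2 fibre T[1,:,1] = [-6, 6, 2] gives b = [3, -3, -1]; then c[k] = T[1,1,k] / (a[1]·b[1]) = [-6, 0, -9] / 3 = [-2, 0, -3].
Expanding [1, -2] (x) [3, -3, -1] (x) [-2, 0, -3] reproduces all 18 entries of T, so T = [1, -2] (x) [3, -3, -1] (x) [-2, 0, -3] and rank(T) ≤ 1.
Equivalently every frontal slice T[:,:,k] is c[k] times the rank-1 matrix [1, -2] (x) [3, -3, -1]. So T has rank 1 (it is nonzero).

Yes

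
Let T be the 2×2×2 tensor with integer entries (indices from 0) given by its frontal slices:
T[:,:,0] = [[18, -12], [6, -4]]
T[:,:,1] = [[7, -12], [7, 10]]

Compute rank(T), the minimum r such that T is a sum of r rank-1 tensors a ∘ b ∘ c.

Lower bound: in the mode-2 unfolding of T (rows indexed by j, columns by (i,k)) the 2×2 minor on rows j ∈ {0, 1}, columns (i,k) ∈ {(0,0), (0,1)} is det [[18, 7], [-12, -12]] = -132 ≠ 0, so that unfolding has rank ≥ 2 and hence rank(T) ≥ 2 (CP rank is at least every unfolding rank, though it can be larger).
Upper bound: with S_k = T[:,:,k], the two rank-1 terms a₁b₁ᵀ, a₂b₂ᵀ are the rank-1 members of the pencil x·S₀ + y·S₁.
det(x·S₀ + y·S₁) is 308·xy + 154·y² = 154·(y)(2·x + y), vanishing at (x:y) = (1:0) and (1:-2).
M₁ = S₀ = [[18, -12], [6, -4]] = 2·[3, 1][3, -2]ᵀ and M₂ = S₀ − 2·S₁ = [[4, 12], [-8, -24]] = 4·[1, -2][1, 3]ᵀ, so take a₁ = [3, 1], b₁ = [3, -2], a₂ = [1, -2], b₂ = [1, 3].
Each slice is an integer combination of E₁ = a₁b₁ᵀ and E₂ = a₂b₂ᵀ: S₀ = 2·E₁, S₁ = E₁ − 2·E₂; reading off coefficients, c₁ = [2, 1] and c₂ = [0, -2].
Hence T = [3, 1] ∘ [3, -2] ∘ [2, 1] + [1, -2] ∘ [1, 3] ∘ [0, -2], so rank(T) ≤ 2.
These bounds meet, so rank(T) = 2.

2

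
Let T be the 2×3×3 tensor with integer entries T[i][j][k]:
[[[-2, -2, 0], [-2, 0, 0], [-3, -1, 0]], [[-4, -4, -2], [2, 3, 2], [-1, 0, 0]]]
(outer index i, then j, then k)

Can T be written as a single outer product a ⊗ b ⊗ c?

No

The mode-2 unfolding of T (rows indexed by j, columns by (i,k) = (0,0), (0,1), (0,2), (1,0), (1,1), (1,2)) is [[-2, -2, 0, -4, -4, -2], [-2, 0, 0, 2, 3, 2], [-3, -1, 0, -1, 0, 0]].
There the 3×3 minor on rows j ∈ {0, 1, 2}, columns (i,k) ∈ {(0,0), (0,1), (1,0)} is det [[-2, -2, -4], [-2, 0, 2], [-3, -1, -1]] = 4 ≠ 0, so this unfolding has rank ≥ 3; CP rank is at least every unfolding rank, so rank(T) ≥ 3.
In particular rank(T) ≥ 3 > 1, so T is not rank-1.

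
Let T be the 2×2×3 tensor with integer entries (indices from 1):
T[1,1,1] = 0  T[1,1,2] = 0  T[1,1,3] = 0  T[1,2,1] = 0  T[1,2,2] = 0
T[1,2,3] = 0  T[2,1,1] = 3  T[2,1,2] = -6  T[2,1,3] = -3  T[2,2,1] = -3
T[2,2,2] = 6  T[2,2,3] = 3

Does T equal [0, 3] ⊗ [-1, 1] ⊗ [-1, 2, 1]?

Reconstruct entrywise from the claimed factors. For example, T[1,1,2] = 0 and Σₗ aₗ[1]bₗ[1]cₗ[2] = (0)·(-1)·(2) = 0; checking all 12 entries, every one matches. The claim holds.

Yes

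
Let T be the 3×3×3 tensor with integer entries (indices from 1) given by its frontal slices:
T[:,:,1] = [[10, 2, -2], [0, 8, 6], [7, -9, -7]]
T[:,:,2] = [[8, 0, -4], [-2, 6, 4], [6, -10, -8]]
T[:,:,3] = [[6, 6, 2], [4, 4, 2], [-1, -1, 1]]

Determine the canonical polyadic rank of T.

Lower bound: in the mode-2 unfolding of T (rows indexed by j, columns by (i,k)) the 3×3 minor on rows j ∈ {1, 2, 3}, columns (i,k) ∈ {(1,1), (1,2), (1,3)} is det [[10, 8, 6], [2, 0, 6], [-2, -4, 2]] = 64 ≠ 0, so that unfolding has rank ≥ 3 and hence rank(T) ≥ 3 (CP rank is at least every unfolding rank, though it can be larger).
Upper bound: T is a sum of 3 rank-1 terms, T = (1, -1, 2) ⊗ (1, -1, -1) ⊗ (4, 4, 0) + (2, 1, -1) ⊗ (1, 1, 0) ⊗ (2, 2, 2) + (2, 2, 1) ⊗ (1, 1, 1) ⊗ (1, 0, 1) (one valid choice — decompositions are not unique — normalised so each a, b is primitive with positive first nonzero entry; check it by expanding all entries), so rank(T) ≤ 3.
These bounds meet, so rank(T) = 3.

3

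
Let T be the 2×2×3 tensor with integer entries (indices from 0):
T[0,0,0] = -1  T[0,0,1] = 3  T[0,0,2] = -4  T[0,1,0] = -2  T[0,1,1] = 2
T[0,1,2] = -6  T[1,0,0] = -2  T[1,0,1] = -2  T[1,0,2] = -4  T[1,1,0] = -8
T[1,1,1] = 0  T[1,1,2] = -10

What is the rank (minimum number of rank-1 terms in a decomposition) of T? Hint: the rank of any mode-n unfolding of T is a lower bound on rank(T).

Lower bound: the mode-3 unfolding of T (rows indexed by k, columns by (i,j) = (0,0), (0,1), (1,0), (1,1)) is [[-1, -2, -2, -8], [3, 2, -2, 0], [-4, -6, -4, -10]].
There the 3×3 minor on rows k ∈ {0, 1, 2}, columns (i,j) ∈ {(0,0), (0,1), (1,1)} is det [[-1, -2, -8], [3, 2, 0], [-4, -6, -10]] = 40 ≠ 0, so this unfolding has rank ≥ 3; CP rank is at least every unfolding rank, so rank(T) ≥ 3. (Flattening ranks never certify an upper bound on CP rank; for that we must actually write T with 3 rank-1 terms.)
Upper bound: T is a sum of 3 rank-1 terms, T = [0, 1] ⊗ [0, 1] ⊗ [-4, 4, -2] + [1, 0] ⊗ [1, 1] ⊗ [0, 4, -2] + [1, 2] ⊗ [1, 2] ⊗ [-1, -1, -2] (written with every a and b primitive with positive leading entry and the scale carried by c; CP decompositions are not unique, and this one is verified by expanding entrywise), so rank(T) ≤ 3.
These bounds meet, so rank(T) = 3.

3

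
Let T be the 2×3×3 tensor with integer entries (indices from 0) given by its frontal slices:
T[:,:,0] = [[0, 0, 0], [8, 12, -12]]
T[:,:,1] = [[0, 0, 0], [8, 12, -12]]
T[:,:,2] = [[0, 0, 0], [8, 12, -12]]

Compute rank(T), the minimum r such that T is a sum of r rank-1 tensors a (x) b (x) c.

Lower bound: T ≠ 0 (e.g. T[1,0,0] = 8), so rank(T) ≥ 1.
Upper bound: the mode-1 fibre T[:,0,0] = [0, 8] gives a = (0, 1) (primitive direction); the mode-2 fibre T[1,:,0] = [8, 12, -12] gives b = (2, 3, -3); then c[k] = T[1,0,k] / (a[1]·b[0]) = [8, 8, 8] / 2 = (4, 4, 4).
Expanding (0, 1) (x) (2, 3, -3) (x) (4, 4, 4) reproduces all 18 entries of T, so T = (0, 1) (x) (2, 3, -3) (x) (4, 4, 4) and rank(T) ≤ 1.
These bounds meet, so rank(T) = 1.

1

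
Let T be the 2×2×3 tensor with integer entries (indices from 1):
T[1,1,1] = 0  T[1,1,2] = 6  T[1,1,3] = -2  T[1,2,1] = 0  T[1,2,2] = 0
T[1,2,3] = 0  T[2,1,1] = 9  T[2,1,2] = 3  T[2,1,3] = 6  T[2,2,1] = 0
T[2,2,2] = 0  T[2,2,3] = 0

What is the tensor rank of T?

2

Lower bound: the mode-1 unfolding of T (rows indexed by i, columns by (j,k) = (1,1), (1,2), (1,3), (2,1), (2,2), (2,3)) is [[0, 6, -2, 0, 0, 0], [9, 3, 6, 0, 0, 0]].
There the 2×2 minor on rows i ∈ {1, 2}, columns (j,k) ∈ {(1,1), (1,2)} is det [[0, 6], [9, 3]] = -54 ≠ 0, so this unfolding has rank ≥ 2; CP rank is at least every unfolding rank, so rank(T) ≥ 2. (Flattening ranks never certify an upper bound on CP rank; for that we must actually write T with 2 rank-1 terms.)
Upper bound — finding two terms. Every mode-2 slice of T is a multiple of one matrix: T[:,j,:] = b[j]·M with b = (1, 0) and M = [[0, 6, -2], [9, 3, 6]] (rows indexed by i, columns by k). So it suffices to write M as a sum of two rank-1 matrices.
Splitting M by its rows (i = 1, 2), M = (1, 0)(0, 6, -2)ᵀ + (0, 1)(9, 3, 6)ᵀ.
Hence T = (1, 0) ⊗ (1, 0) ⊗ (0, 6, -2) + (0, 1) ⊗ (1, 0) ⊗ (9, 3, 6), so rank(T) ≤ 2.
These bounds meet, so rank(T) = 2.
Check entry T[1,2,2] = 0: (1)·(0)·(6) + (0)·(0)·(3) = 0.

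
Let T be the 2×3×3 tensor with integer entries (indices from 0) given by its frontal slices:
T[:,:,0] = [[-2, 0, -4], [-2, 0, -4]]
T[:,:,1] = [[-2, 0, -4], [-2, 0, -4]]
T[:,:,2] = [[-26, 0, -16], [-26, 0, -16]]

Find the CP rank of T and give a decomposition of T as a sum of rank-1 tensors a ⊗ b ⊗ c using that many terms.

rank(T) = 2

Lower bound: the mode-3 unfolding of T (rows indexed by k, columns by (i,j) = (0,0), (0,1), (0,2), (1,0), (1,1), (1,2)) is [[-2, 0, -4, -2, 0, -4], [-2, 0, -4, -2, 0, -4], [-26, 0, -16, -26, 0, -16]].
There the 2×2 minor on rows k ∈ {0, 2}, columns (i,j) ∈ {(0,0), (0,2)} is det [[-2, -4], [-26, -16]] = -72 ≠ 0, so this unfolding has rank ≥ 2; CP rank is at least every unfolding rank, so rank(T) ≥ 2. (This is only a lower bound: in general the CP rank may exceed every unfolding rank, so we still need to exhibit 2 rank-1 terms summing to T.)
Upper bound — finding two terms. Every mode-1 slice of T is a multiple of one matrix: T[i,:,:] = a[i]·M with a = [1, 1] and M = [[-2, -2, -26], [0, 0, 0], [-4, -4, -16]] (rows indexed by j, columns by k). So it suffices to write M as a sum of two rank-1 matrices.
Row 1 of M is zero, so splitting by the other two rows, M = [1, 0, 0][-2, -2, -26]ᵀ + [0, 0, 1][-4, -4, -16]ᵀ.
Hence T = [1, 1] ⊗ [1, 0, 0] ⊗ [-2, -2, -26] + [1, 1] ⊗ [0, 0, 1] ⊗ [-4, -4, -16], so rank(T) ≤ 2.
These bounds meet, so rank(T) = 2.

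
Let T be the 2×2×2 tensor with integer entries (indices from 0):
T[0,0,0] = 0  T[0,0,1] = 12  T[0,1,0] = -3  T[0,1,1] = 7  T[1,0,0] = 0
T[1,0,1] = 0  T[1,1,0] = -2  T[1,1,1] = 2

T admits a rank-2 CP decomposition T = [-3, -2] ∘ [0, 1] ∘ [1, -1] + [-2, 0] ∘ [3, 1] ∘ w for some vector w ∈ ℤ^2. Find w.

Subtract the known terms from T to get the rank-1 residual R = [-2, 0] ∘ [3, 1] ∘ w, so R[i,j,k] = a[i]·b[j]·w[k]. Pick indices with nonzero a[0]·b[0] = (-2)·(3) = -6. Only the fibre through (0,0,·) is needed: R[0,0,:] = T[0,0,:] − Σₗ aₗ[0]bₗ[0]cₗ = [0, 12] − (-3)·(0)·[1, -1] = [0, 12]. Then w[k] = R[0,0,k] / -6 for each k, giving w = [0, 12] / -6 = [0, -2].

w = [0, -2]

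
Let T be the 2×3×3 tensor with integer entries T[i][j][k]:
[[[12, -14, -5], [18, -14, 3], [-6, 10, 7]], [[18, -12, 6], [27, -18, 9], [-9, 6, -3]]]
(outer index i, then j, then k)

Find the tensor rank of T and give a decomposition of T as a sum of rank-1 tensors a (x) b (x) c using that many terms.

rank(T) = 2

Lower bound: in the mode-1 unfolding of T (rows indexed by i, columns by (j,k)) the 2×2 minor on rows i ∈ {0, 1}, columns (j,k) ∈ {(0,0), (0,1)} is det [[12, -14], [18, -12]] = 108 ≠ 0, so that unfolding has rank ≥ 2 and hence rank(T) ≥ 2 (CP rank is at least every unfolding rank, though it can be larger).
Upper bound: with S_k = T[:,:,k], the two rank-1 terms a₁b₁ᵀ, a₂b₂ᵀ are the rank-1 members of the pencil x·S₀ + y·S₁.
The 2×2 minor of x·S₀ + y·S₁ on rows {0,1}, columns {0,1} is −126·xy + 84·y² = (-42)·(3·x − 2·y)(y), vanishing at (x:y) = (2:3) and (1:0).
M₁ = 2·S₀ + 3·S₁ = [[-18, -6, 18], [0, 0, 0]] = (-6)·[1, 0][3, 1, -3]ᵀ and M₂ = S₀ = [[12, 18, -6], [18, 27, -9]] = 3·[2, 3][2, 3, -1]ᵀ, so take a₁ = [1, 0], b₁ = [3, 1, -3], a₂ = [2, 3], b₂ = [2, 3, -1].
Each slice is an integer combination of E₁ = a₁b₁ᵀ and E₂ = a₂b₂ᵀ: S₀ = 3·E₂, S₁ = −2·E₁ − 2·E₂, S₂ = −3·E₁ + E₂; reading off coefficients, c₁ = [0, -2, -3] and c₂ = [3, -2, 1].
Hence T = [1, 0] (x) [3, 1, -3] (x) [0, -2, -3] + [2, 3] (x) [2, 3, -1] (x) [3, -2, 1], so rank(T) ≤ 2.
These bounds meet, so rank(T) = 2.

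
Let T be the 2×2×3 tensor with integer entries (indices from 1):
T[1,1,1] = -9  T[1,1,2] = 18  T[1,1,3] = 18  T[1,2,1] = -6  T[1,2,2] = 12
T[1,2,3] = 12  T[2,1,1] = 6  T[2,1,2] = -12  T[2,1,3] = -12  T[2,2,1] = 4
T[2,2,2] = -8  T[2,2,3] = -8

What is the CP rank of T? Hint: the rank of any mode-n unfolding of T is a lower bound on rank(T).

1

Lower bound: T ≠ 0 (e.g. T[1,1,1] = -9), so rank(T) ≥ 1.
Upper bound: the mode-1 fibre T[:,1,1] = [-9, 6] gives a = [3, -2] (primitive direction); the mode-2 fibre T[1,:,1] = [-9, -6] gives b = [3, 2]; then c[k] = T[1,1,k] / (a[1]·b[1]) = [-9, 18, 18] / 9 = [-1, 2, 2].
Expanding [3, -2] ⊗ [3, 2] ⊗ [-1, 2, 2] reproduces all 12 entries of T, so T = [3, -2] ⊗ [3, 2] ⊗ [-1, 2, 2] and rank(T) ≤ 1.
These bounds meet, so rank(T) = 1.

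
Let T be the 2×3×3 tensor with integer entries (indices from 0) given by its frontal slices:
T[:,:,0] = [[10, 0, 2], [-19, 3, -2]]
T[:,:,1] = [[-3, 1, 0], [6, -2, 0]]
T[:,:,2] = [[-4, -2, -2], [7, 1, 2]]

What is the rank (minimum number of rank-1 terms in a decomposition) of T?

2

Lower bound: in the mode-2 unfolding of T (rows indexed by j, columns by (i,k)) the 2×2 minor on rows j ∈ {0, 1}, columns (i,k) ∈ {(0,0), (0,1)} is det [[10, -3], [0, 1]] = 10 ≠ 0, so that unfolding has rank ≥ 2 and hence rank(T) ≥ 2 (CP rank is at least every unfolding rank, though it can be larger).
Upper bound: with S_k = T[:,:,k], the two rank-1 terms a₁b₁ᵀ, a₂b₂ᵀ are the rank-1 members of the pencil x·S₀ + y·S₁.
The 2×2 minor of x·S₀ + y·S₁ on rows {0,1}, columns {0,1} is 30·x² − 10·xy = 10·(3·x − y)(x), vanishing at (x:y) = (1:3) and (0:1).
M₁ = S₀ + 3·S₁ = [[1, 3, 2], [-1, -3, -2]] = [1, -1][1, 3, 2]ᵀ and M₂ = S₁ = [[-3, 1, 0], [6, -2, 0]] = −[1, -2][3, -1, 0]ᵀ, so take a₁ = [1, -1], b₁ = [1, 3, 2], a₂ = [1, -2], b₂ = [3, -1, 0].
Each slice is an integer combination of E₁ = a₁b₁ᵀ and E₂ = a₂b₂ᵀ: S₀ = E₁ + 3·E₂, S₁ = −E₂, S₂ = −E₁ − E₂; reading off coefficients, c₁ = [1, 0, -1] and c₂ = [3, -1, -1].
Hence T = [1, -1] ⊗ [1, 3, 2] ⊗ [1, 0, -1] + [1, -2] ⊗ [3, -1, 0] ⊗ [3, -1, -1], so rank(T) ≤ 2.
These bounds meet, so rank(T) = 2.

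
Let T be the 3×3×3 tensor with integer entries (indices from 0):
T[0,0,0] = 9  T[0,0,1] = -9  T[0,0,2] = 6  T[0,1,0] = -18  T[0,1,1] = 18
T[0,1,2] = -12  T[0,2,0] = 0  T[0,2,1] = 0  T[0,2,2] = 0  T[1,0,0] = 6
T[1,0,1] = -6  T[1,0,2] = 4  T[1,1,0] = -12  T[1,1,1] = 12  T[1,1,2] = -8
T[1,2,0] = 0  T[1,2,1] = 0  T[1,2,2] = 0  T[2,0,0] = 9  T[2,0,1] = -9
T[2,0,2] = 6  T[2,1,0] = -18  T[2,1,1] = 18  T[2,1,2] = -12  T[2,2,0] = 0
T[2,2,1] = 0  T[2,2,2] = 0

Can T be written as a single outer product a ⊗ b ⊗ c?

If T = a ⊗ b ⊗ c then every fibre of T is a multiple of the corresponding factor, so read the factors off the fibres through the nonzero entry T[0,0,0] = 9.
The mode-1 fibre T[:,0,0] = [9, 6, 9] gives a = [3, 2, 3] (primitive direction); the mode-2 fibre T[0,:,0] = [9, -18, 0] gives b = [1, -2, 0]; then c[k] = T[0,0,k] / (a[0]·b[0]) = [9, -9, 6] / 3 = [3, -3, 2].
Expanding [3, 2, 3] ⊗ [1, -2, 0] ⊗ [3, -3, 2] reproduces all 27 entries of T, so T = [3, 2, 3] ⊗ [1, -2, 0] ⊗ [3, -3, 2] and rank(T) ≤ 1.
Equivalently every frontal slice T[:,:,k] is c[k] times the rank-1 matrix [3, 2, 3] ⊗ [1, -2, 0]. So T has rank 1 (it is nonzero).

Yes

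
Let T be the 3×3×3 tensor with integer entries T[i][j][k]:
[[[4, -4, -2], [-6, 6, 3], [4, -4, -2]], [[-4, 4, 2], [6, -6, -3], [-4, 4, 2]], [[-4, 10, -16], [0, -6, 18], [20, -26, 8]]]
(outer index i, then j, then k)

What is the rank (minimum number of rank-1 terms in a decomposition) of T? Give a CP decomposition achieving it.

Lower bound: the mode-2 unfolding of T (rows indexed by j, columns by (i,k) = (0,0), (0,1), (0,2), (1,0), (1,1), (1,2), (2,0), (2,1), (2,2)) is [[4, -4, -2, -4, 4, 2, -4, 10, -16], [-6, 6, 3, 6, -6, -3, 0, -6, 18], [4, -4, -2, -4, 4, 2, 20, -26, 8]].
There the 2×2 minor on rows j ∈ {0, 1}, columns (i,k) ∈ {(0,0), (2,0)} is det [[4, -4], [-6, 0]] = -24 ≠ 0, so this unfolding has rank ≥ 2; CP rank is at least every unfolding rank, so rank(T) ≥ 2. (Flattening ranks never certify an upper bound on CP rank; for that we must actually write T with 2 rank-1 terms.)
Upper bound — finding two terms. Write S_k = T[:,:,k] for the frontal slices: S₀ = [[4, -6, 4], [-4, 6, -4], [-4, 0, 20]], S₁ = [[-4, 6, -4], [4, -6, 4], [10, -6, -26]], S₂ = [[-2, 3, -2], [2, -3, 2], [-16, 18, 8]].
If T = a₁ ∘ b₁ ∘ c₁ + a₂ ∘ b₂ ∘ c₂ then each S_k = c₁[k]·a₁b₁ᵀ + c₂[k]·a₂b₂ᵀ. S₀ and S₁ are linearly independent, so a₁b₁ᵀ and a₂b₂ᵀ must span the same plane of matrices: they are the rank-1 matrices of the form x·S₀ + y·S₁.
The 2×2 minor of x·S₀ + y·S₁ on rows {0,2}, columns {0,1} is −24·x² + 60·xy − 36·y² = (-12)·(2·x − 3·y)(x − y), vanishing at (x:y) = (3:2) and (1:1).
M₁ = 3·S₀ + 2·S₁ = [[4, -6, 4], [-4, 6, -4], [8, -12, 8]] = 2·(1, -1, 2)(2, -3, 2)ᵀ and M₂ = S₀ + S₁ = [[0, 0, 0], [0, 0, 0], [6, -6, -6]] = 6·(0, 0, 1)(1, -1, -1)ᵀ, so take a₁ = (1, -1, 2), b₁ = (2, -3, 2), a₂ = (0, 0, 1), b₂ = (1, -1, -1).
Each slice is an integer combination of E₁ = a₁b₁ᵀ and E₂ = a₂b₂ᵀ: S₀ = 2·E₁ − 12·E₂, S₁ = −2·E₁ + 18·E₂, S₂ = −E₁ − 12·E₂; reading off coefficients, c₁ = (2, -2, -1) and c₂ = (-12, 18, -12).
Hence T = (1, -1, 2) ∘ (2, -3, 2) ∘ (2, -2, -1) + (0, 0, 1) ∘ (1, -1, -1) ∘ (-12, 18, -12), so rank(T) ≤ 2.
These bounds meet, so rank(T) = 2.

rank(T) = 2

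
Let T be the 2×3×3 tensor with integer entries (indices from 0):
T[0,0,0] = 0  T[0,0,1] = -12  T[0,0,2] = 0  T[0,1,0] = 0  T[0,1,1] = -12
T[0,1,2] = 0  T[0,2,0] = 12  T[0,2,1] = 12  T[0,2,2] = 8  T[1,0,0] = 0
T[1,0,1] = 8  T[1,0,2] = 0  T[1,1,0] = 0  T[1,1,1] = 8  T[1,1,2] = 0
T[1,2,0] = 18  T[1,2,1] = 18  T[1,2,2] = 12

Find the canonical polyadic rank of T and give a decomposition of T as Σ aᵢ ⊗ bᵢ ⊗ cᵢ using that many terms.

rank(T) = 2

Lower bound: the mode-3 unfolding of T (rows indexed by k, columns by (i,j) = (0,0), (0,1), (0,2), (1,0), (1,1), (1,2)) is [[0, 0, 12, 0, 0, 18], [-12, -12, 12, 8, 8, 18], [0, 0, 8, 0, 0, 12]].
There the 2×2 minor on rows k ∈ {0, 1}, columns (i,j) ∈ {(0,0), (0,2)} is det [[0, 12], [-12, 12]] = 144 ≠ 0, so this unfolding has rank ≥ 2; CP rank is at least every unfolding rank, so rank(T) ≥ 2. (Unfolding ranks only ever bound the CP rank from below — rank(T) can be strictly larger than all of them — so the matching upper bound has to come from an explicit 2-term decomposition.)
Upper bound — finding two terms. Write S_k = T[:,:,k] for the frontal slices: S₀ = [[0, 0, 12], [0, 0, 18]], S₁ = [[-12, -12, 12], [8, 8, 18]], S₂ = [[0, 0, 8], [0, 0, 12]].
If T = a₁ ⊗ b₁ ⊗ c₁ + a₂ ⊗ b₂ ⊗ c₂ then each S_k = c₁[k]·a₁b₁ᵀ + c₂[k]·a₂b₂ᵀ. S₀ and S₁ are linearly independent, so a₁b₁ᵀ and a₂b₂ᵀ must span the same plane of matrices: they are the rank-1 matrices of the form x·S₀ + y·S₁.
The 2×2 minor of x·S₀ + y·S₁ on rows {0,1}, columns {0,2} is −312·xy − 312·y² = (-312)·(y)(x + y), vanishing at (x:y) = (1:0) and (1:-1).
M₁ = S₀ = [[0, 0, 12], [0, 0, 18]] = 6·[2, 3][0, 0, 1]ᵀ and M₂ = S₀ − S₁ = [[12, 12, 0], [-8, -8, 0]] = 4·[3, -2][1, 1, 0]ᵀ, so take a₁ = [2, 3], b₁ = [0, 0, 1], a₂ = [3, -2], b₂ = [1, 1, 0].
Each slice is an integer combination of E₁ = a₁b₁ᵀ and E₂ = a₂b₂ᵀ: S₀ = 6·E₁, S₁ = 6·E₁ − 4·E₂, S₂ = 4·E₁; reading off coefficients, c₁ = [6, 6, 4] and c₂ = [0, -4, 0].
Hence T = [2, 3] ⊗ [0, 0, 1] ⊗ [6, 6, 4] + [3, -2] ⊗ [1, 1, 0] ⊗ [0, -4, 0], so rank(T) ≤ 2.
These bounds meet, so rank(T) = 2.
Check entry T[1,0,0] = 0: (3)·(0)·(6) + (-2)·(1)·(0) = 0.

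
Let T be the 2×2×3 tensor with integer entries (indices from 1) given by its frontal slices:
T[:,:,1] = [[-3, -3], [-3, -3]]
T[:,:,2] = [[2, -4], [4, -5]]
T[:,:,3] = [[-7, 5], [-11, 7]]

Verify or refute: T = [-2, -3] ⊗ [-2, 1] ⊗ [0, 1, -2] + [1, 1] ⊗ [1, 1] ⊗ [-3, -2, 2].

Reconstruct entry (1,1,3) from the claimed factors: Σₗ aₗ[1]bₗ[1]cₗ[3] = (-2)·(-2)·(-2) + (1)·(1)·(2) = -6, but T[1,1,3] = -7. The claim is false.

No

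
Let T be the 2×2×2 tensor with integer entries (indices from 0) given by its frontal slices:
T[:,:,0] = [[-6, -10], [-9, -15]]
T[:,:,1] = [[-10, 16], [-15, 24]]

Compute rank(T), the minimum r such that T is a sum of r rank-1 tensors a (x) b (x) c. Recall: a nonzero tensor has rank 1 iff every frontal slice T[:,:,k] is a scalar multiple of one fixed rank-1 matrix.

2

Lower bound: the mode-3 unfolding of T (rows indexed by k, columns by (i,j) = (0,0), (0,1), (1,0), (1,1)) is [[-6, -10, -9, -15], [-10, 16, -15, 24]].
There the 2×2 minor on rows k ∈ {0, 1}, columns (i,j) ∈ {(0,0), (0,1)} is det [[-6, -10], [-10, 16]] = -196 ≠ 0, so this unfolding has rank ≥ 2; CP rank is at least every unfolding rank, so rank(T) ≥ 2. (This is only a lower bound: in general the CP rank may exceed every unfolding rank, so we still need to exhibit 2 rank-1 terms summing to T.)
Upper bound — finding two terms. Every mode-1 slice of T is a multiple of one matrix: T[i,:,:] = a[i]·M with a = [2, 3] and M = [[-3, -5], [-5, 8]] (rows indexed by j, columns by k). So it suffices to write M as a sum of two rank-1 matrices.
Splitting M by its rows (j = 0, 1), M = [1, 0][-3, -5]ᵀ + [0, 1][-5, 8]ᵀ.
Hence T = [2, 3] (x) [1, 0] (x) [-3, -5] + [2, 3] (x) [0, 1] (x) [-5, 8], so rank(T) ≤ 2.
These bounds meet, so rank(T) = 2.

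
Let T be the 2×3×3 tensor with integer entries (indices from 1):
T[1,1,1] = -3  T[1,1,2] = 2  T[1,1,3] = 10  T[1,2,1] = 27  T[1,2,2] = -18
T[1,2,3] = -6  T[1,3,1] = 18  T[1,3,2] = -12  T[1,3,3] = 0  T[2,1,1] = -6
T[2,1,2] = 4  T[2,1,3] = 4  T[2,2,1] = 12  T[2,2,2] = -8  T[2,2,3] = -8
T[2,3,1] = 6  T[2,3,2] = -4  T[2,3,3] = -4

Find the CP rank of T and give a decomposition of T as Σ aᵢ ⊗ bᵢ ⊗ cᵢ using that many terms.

rank(T) = 2

Lower bound: in the mode-3 unfolding of T (rows indexed by k, columns by (i,j)) the 2×2 minor on rows k ∈ {1, 3}, columns (i,j) ∈ {(1,1), (1,2)} is det [[-3, 27], [10, -6]] = -252 ≠ 0, so that unfolding has rank ≥ 2 and hence rank(T) ≥ 2 (CP rank is at least every unfolding rank, though it can be larger).
Upper bound: with S_k = T[:,:,k], the two rank-1 terms a₁b₁ᵀ, a₂b₂ᵀ are the rank-1 members of the pencil x·S₁ + y·S₃.
The 2×2 minor of x·S₁ + y·S₃ on rows {1,2}, columns {1,2} is 126·x² − 56·y² = 14·(3·x − 2·y)(3·x + 2·y), vanishing at (x:y) = (2:3) and (2:-3).
M₁ = 2·S₁ + 3·S₃ = [[24, 36, 36], [0, 0, 0]] = 12·[1, 0][2, 3, 3]ᵀ and M₂ = 2·S₁ − 3·S₃ = [[-36, 72, 36], [-24, 48, 24]] = (-12)·[3, 2][1, -2, -1]ᵀ, so take a₁ = [1, 0], b₁ = [2, 3, 3], a₂ = [3, 2], b₂ = [1, -2, -1].
Each slice is an integer combination of E₁ = a₁b₁ᵀ and E₂ = a₂b₂ᵀ: S₁ = 3·E₁ − 3·E₂, S₂ = −2·E₁ + 2·E₂, S₃ = 2·E₁ + 2·E₂; reading off coefficients, c₁ = [3, -2, 2] and c₂ = [-3, 2, 2].
Hence T = [1, 0] ⊗ [2, 3, 3] ⊗ [3, -2, 2] + [3, 2] ⊗ [1, -2, -1] ⊗ [-3, 2, 2], so rank(T) ≤ 2.
These bounds meet, so rank(T) = 2.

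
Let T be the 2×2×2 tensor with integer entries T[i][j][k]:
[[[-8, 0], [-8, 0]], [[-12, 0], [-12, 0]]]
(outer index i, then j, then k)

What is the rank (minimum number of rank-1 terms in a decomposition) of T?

Lower bound: T ≠ 0 (e.g. T[0,0,0] = -8), so rank(T) ≥ 1.
Upper bound: if T = a (x) b (x) c then every fibre of T is a multiple of the corresponding factor, so read the factors off the fibres through the nonzero entry T[0,0,0] = -8.
The mode-1 fibre T[:,0,0] = [-8, -12] gives a = [2, 3] (primitive direction); the mode-2 fibre T[0,:,0] = [-8, -8] gives b = [1, 1]; then c[k] = T[0,0,k] / (a[0]·b[0]) = [-8, 0] / 2 = [-4, 0].
Expanding [2, 3] (x) [1, 1] (x) [-4, 0] reproduces all 8 entries of T, so T = [2, 3] (x) [1, 1] (x) [-4, 0] and rank(T) ≤ 1.
These bounds meet, so rank(T) = 1.

1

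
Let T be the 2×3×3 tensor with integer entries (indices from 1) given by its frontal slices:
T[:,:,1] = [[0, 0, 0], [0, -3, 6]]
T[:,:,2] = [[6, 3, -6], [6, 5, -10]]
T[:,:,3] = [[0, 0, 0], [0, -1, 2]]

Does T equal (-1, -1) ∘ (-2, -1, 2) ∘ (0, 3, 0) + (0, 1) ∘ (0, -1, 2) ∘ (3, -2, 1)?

Yes

Reconstruct entrywise from the claimed factors. For example, T[2,2,3] = -1 and Σₗ aₗ[2]bₗ[2]cₗ[3] = (-1)·(-1)·(0) + (1)·(-1)·(1) = -1; checking all 18 entries, every one matches. The claim holds.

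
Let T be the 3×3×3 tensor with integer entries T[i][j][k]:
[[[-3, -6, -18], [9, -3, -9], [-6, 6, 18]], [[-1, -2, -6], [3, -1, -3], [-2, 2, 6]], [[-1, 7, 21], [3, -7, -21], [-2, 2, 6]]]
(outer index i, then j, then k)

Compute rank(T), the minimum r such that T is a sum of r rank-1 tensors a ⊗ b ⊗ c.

2

Lower bound: in the mode-2 unfolding of T (rows indexed by j, columns by (i,k)) the 2×2 minor on rows j ∈ {0, 1}, columns (i,k) ∈ {(0,0), (0,1)} is det [[-3, -6], [9, -3]] = 63 ≠ 0, so that unfolding has rank ≥ 2 and hence rank(T) ≥ 2 (CP rank is at least every unfolding rank, though it can be larger).
Upper bound: with S_k = T[:,:,k], the two rank-1 terms a₁b₁ᵀ, a₂b₂ᵀ are the rank-1 members of the pencil x·S₀ + y·S₁.
The 2×2 minor of x·S₀ + y·S₁ on rows {0,2}, columns {0,1} is −63·xy + 63·y² = (-63)·(x − y)(y), vanishing at (x:y) = (1:1) and (1:0).
M₁ = S₀ + S₁ = [[-9, 6, 0], [-3, 2, 0], [6, -4, 0]] = −(3, 1, -2)(3, -2, 0)ᵀ and M₂ = S₀ = [[-3, 9, -6], [-1, 3, -2], [-1, 3, -2]] = −(3, 1, 1)(1, -3, 2)ᵀ, so take a₁ = (3, 1, -2), b₁ = (3, -2, 0), a₂ = (3, 1, 1), b₂ = (1, -3, 2).
Each slice is an integer combination of E₁ = a₁b₁ᵀ and E₂ = a₂b₂ᵀ: S₀ = −E₂, S₁ = −E₁ + E₂, S₂ = −3·E₁ + 3·E₂; reading off coefficients, c₁ = (0, -1, -3) and c₂ = (-1, 1, 3).
Hence T = (3, 1, -2) ⊗ (3, -2, 0) ⊗ (0, -1, -3) + (3, 1, 1) ⊗ (1, -3, 2) ⊗ (-1, 1, 3), so rank(T) ≤ 2.
These bounds meet, so rank(T) = 2.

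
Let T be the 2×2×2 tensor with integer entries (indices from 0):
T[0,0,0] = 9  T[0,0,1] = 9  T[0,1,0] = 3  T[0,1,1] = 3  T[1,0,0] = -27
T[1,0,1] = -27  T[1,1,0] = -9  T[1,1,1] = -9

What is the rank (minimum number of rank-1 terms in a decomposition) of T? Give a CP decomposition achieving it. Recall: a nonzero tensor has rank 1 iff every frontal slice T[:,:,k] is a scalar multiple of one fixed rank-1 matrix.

rank(T) = 1

Lower bound: T ≠ 0 (e.g. T[0,0,0] = 9), so rank(T) ≥ 1.
Upper bound: if T = a ⊗ b ⊗ c then every fibre of T is a multiple of the corresponding factor, so read the factors off the fibres through the nonzero entry T[0,0,0] = 9.
The mode-1 fibre T[:,0,0] = [9, -27] gives a = [1, -3] (primitive direction); the mode-2 fibre T[0,:,0] = [9, 3] gives b = [3, 1]; then c[k] = T[0,0,k] / (a[0]·b[0]) = [9, 9] / 3 = [3, 3].
Expanding [1, -3] ⊗ [3, 1] ⊗ [3, 3] reproduces all 8 entries of T, so T = [1, -3] ⊗ [3, 1] ⊗ [3, 3] and rank(T) ≤ 1.
These bounds meet, so rank(T) = 1.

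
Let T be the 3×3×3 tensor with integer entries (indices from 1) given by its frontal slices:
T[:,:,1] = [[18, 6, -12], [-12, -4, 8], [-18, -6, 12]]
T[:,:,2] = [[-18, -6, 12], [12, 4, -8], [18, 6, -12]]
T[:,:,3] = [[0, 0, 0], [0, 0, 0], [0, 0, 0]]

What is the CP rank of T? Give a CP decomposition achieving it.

Lower bound: T ≠ 0 (e.g. T[1,1,1] = 18), so rank(T) ≥ 1.
Upper bound: if T = a ⊗ b ⊗ c then every fibre of T is a multiple of the corresponding factor, so read the factors off the fibres through the nonzero entry T[1,1,1] = 18.
The mode-1 fibre T[:,1,1] = [18, -12, -18] gives a = (3, -2, -3) (primitive direction); the mode-2 fibre T[1,:,1] = [18, 6, -12] gives b = (3, 1, -2); then c[k] = T[1,1,k] / (a[1]·b[1]) = [18, -18, 0] / 9 = (2, -2, 0).
Expanding (3, -2, -3) ⊗ (3, 1, -2) ⊗ (2, -2, 0) reproduces all 27 entries of T, so T = (3, -2, -3) ⊗ (3, 1, -2) ⊗ (2, -2, 0) and rank(T) ≤ 1.
These bounds meet, so rank(T) = 1.
Check entry T[3,1,1] = -18: (-3)·(3)·(2) = -18.

rank(T) = 1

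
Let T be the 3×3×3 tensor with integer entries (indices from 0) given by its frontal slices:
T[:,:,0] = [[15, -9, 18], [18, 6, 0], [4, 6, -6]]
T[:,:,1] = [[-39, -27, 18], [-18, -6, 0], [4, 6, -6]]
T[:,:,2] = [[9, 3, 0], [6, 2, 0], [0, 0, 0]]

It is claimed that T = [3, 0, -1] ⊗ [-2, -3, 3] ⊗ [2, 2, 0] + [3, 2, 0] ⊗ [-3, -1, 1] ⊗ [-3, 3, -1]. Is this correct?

No

Reconstruct entry (0,2,0) from the claimed factors: Σₗ aₗ[0]bₗ[2]cₗ[0] = (3)·(3)·(2) + (3)·(1)·(-3) = 9, but T[0,2,0] = 18. The claim is false.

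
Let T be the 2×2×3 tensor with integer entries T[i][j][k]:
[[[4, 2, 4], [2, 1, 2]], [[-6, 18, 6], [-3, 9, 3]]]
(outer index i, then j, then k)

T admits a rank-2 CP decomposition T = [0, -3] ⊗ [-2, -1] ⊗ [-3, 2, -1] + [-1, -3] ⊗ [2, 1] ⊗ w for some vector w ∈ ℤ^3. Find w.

w = [-2, -1, -2]

Subtract the known terms from T to get the rank-1 residual R = [-1, -3] ⊗ [2, 1] ⊗ w, so R[i,j,k] = a[i]·b[j]·w[k]. Pick indices with nonzero a[0]·b[0] = (-1)·(2) = -2. Only the fibre through (0,0,·) is needed: R[0,0,:] = T[0,0,:] − Σₗ aₗ[0]bₗ[0]cₗ = [4, 2, 4] − (0)·(-2)·[-3, 2, -1] = [4, 2, 4]. Then w[k] = R[0,0,k] / -2 for each k, giving w = [4, 2, 4] / -2 = [-2, -1, -2].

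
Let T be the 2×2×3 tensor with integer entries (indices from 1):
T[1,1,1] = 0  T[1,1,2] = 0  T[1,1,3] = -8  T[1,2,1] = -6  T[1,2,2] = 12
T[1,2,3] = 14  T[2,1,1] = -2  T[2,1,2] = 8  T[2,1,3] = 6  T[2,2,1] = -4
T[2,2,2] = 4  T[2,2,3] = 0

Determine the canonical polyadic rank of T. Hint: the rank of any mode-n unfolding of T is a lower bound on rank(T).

Lower bound: the mode-3 unfolding of T (rows indexed by k, columns by (i,j) = (1,1), (1,2), (2,1), (2,2)) is [[0, -6, -2, -4], [0, 12, 8, 4], [-8, 14, 6, 0]].
There the 3×3 minor on rows k ∈ {1, 2, 3}, columns (i,j) ∈ {(1,1), (1,2), (2,1)} is det [[0, -6, -2], [0, 12, 8], [-8, 14, 6]] = 192 ≠ 0, so this unfolding has rank ≥ 3; CP rank is at least every unfolding rank, so rank(T) ≥ 3. (Flattening ranks never certify an upper bound on CP rank; for that we must actually write T with 3 rank-1 terms.)
Upper bound: T is a sum of 3 rank-1 terms, T = [1, 0] (x) [1, -1] (x) [2, 4, -2] + [1, 1] (x) [1, 2] (x) [-2, 4, 2] + [2, -1] (x) [1, -1] (x) [0, -4, -4] (written with every a and b primitive with positive leading entry and the scale carried by c; CP decompositions are not unique, and this one is verified by expanding entrywise), so rank(T) ≤ 3.
These bounds meet, so rank(T) = 3.
Check entry T[1,1,1] = 0: (1)·(1)·(2) + (1)·(1)·(-2) + (2)·(1)·(0) = 0.

3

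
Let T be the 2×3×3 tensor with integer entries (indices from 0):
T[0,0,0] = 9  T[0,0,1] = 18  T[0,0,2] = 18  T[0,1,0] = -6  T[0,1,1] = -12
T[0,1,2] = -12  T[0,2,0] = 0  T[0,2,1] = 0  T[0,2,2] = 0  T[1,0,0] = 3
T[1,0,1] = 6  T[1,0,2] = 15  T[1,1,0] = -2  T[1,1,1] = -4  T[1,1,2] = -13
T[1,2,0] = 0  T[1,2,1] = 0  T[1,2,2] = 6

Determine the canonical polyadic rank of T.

2

Lower bound: the mode-1 unfolding of T (rows indexed by i, columns by (j,k) = (0,0), (0,1), (0,2), (1,0), (1,1), (1,2), (2,0), (2,1), (2,2)) is [[9, 18, 18, -6, -12, -12, 0, 0, 0], [3, 6, 15, -2, -4, -13, 0, 0, 6]].
There the 2×2 minor on rows i ∈ {0, 1}, columns (j,k) ∈ {(0,0), (0,2)} is det [[9, 18], [3, 15]] = 81 ≠ 0, so this unfolding has rank ≥ 2; CP rank is at least every unfolding rank, so rank(T) ≥ 2. (Flattening ranks never certify an upper bound on CP rank; for that we must actually write T with 2 rank-1 terms.)
Upper bound — finding two terms. Write S_k = T[:,:,k] for the frontal slices: S₀ = [[9, -6, 0], [3, -2, 0]], S₁ = [[18, -12, 0], [6, -4, 0]], S₂ = [[18, -12, 0], [15, -13, 6]].
If T = a₁ ⊗ b₁ ⊗ c₁ + a₂ ⊗ b₂ ⊗ c₂ then each S_k = c₁[k]·a₁b₁ᵀ + c₂[k]·a₂b₂ᵀ. S₀ and S₂ are linearly independent, so a₁b₁ᵀ and a₂b₂ᵀ must span the same plane of matrices: they are the rank-1 matrices of the form x·S₀ + y·S₂.
The 2×2 minor of x·S₀ + y·S₂ on rows {0,1}, columns {0,1} is −27·xy − 54·y² = (-27)·(x + 2·y)(y), vanishing at (x:y) = (2:-1) and (1:0).
M₁ = 2·S₀ − S₂ = [[0, 0, 0], [-9, 9, -6]] = (-3)·(0, 1)(3, -3, 2)ᵀ and M₂ = S₀ = [[9, -6, 0], [3, -2, 0]] = (3, 1)(3, -2, 0)ᵀ, so take a₁ = (0, 1), b₁ = (3, -3, 2), a₂ = (3, 1), b₂ = (3, -2, 0).
Each slice is an integer combination of E₁ = a₁b₁ᵀ and E₂ = a₂b₂ᵀ: S₀ = E₂, S₁ = 2·E₂, S₂ = 3·E₁ + 2·E₂; reading off coefficients, c₁ = (0, 0, 3) and c₂ = (1, 2, 2).
Hence T = (0, 1) ⊗ (3, -3, 2) ⊗ (0, 0, 3) + (3, 1) ⊗ (3, -2, 0) ⊗ (1, 2, 2), so rank(T) ≤ 2.
These bounds meet, so rank(T) = 2.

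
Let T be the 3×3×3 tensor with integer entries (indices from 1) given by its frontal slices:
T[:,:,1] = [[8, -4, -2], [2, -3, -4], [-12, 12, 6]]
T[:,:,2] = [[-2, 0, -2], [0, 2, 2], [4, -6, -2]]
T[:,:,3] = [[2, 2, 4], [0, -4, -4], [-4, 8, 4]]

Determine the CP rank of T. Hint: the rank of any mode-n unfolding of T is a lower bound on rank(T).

3

Lower bound: the mode-1 unfolding of T (rows indexed by i, columns by (j,k) = (1,1), (1,2), (1,3), (2,1), (2,2), (2,3), (3,1), (3,2), (3,3)) is [[8, -2, 2, -4, 0, 2, -2, -2, 4], [2, 0, 0, -3, 2, -4, -4, 2, -4], [-12, 4, -4, 12, -6, 8, 6, -2, 4]].
There the 3×3 minor on rows i ∈ {1, 2, 3}, columns (j,k) ∈ {(1,1), (1,2), (2,1)} is det [[8, -2, -4], [2, 0, -3], [-12, 4, 12]] = 40 ≠ 0, so this unfolding has rank ≥ 3; CP rank is at least every unfolding rank, so rank(T) ≥ 3. (Flattening ranks never certify an upper bound on CP rank; for that we must actually write T with 3 rank-1 terms.)
Upper bound: T is a sum of 3 rank-1 terms, T = (1, -1, 1) ⊗ (0, 1, 1) ⊗ (2, -2, 4) + (1, 0, -2) ⊗ (1, -1, 0) ⊗ (4, -2, 2) + (2, 1, -2) ⊗ (2, -1, -2) ⊗ (1, 0, 0) (written with every a and b primitive with positive leading entry and the scale carried by c; CP decompositions are not unique, and this one is verified by expanding entrywise), so rank(T) ≤ 3.
These bounds meet, so rank(T) = 3.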